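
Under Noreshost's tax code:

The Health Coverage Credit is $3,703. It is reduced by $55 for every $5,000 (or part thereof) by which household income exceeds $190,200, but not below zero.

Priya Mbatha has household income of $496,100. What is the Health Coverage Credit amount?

$293

Health Coverage Credit: income exceeds $190,200 by $305,900, which is 62 full-or-partial $5,000 increments; reduction = 62 × $55 = $3,410, leaving $293.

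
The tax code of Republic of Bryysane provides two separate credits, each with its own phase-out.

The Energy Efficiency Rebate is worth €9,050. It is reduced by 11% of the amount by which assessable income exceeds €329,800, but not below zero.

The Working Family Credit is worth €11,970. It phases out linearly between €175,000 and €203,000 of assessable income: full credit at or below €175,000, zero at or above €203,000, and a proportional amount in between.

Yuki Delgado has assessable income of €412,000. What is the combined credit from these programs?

€8

Energy Efficiency Rebate: 11% of the €82,200 excess over €329,800 is €9,042; credit = €9,050 − €9,042 = €8.
Working Family Credit: €412,000 is at or above €203,000, so the credit is €0.
Total: €8 + €0 = €8.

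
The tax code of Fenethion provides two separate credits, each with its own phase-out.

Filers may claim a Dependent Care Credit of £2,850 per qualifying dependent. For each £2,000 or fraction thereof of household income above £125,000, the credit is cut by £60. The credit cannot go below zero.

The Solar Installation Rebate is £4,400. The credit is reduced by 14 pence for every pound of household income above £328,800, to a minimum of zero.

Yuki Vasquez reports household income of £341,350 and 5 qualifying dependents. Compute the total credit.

Dependent Care Credit: base = 5 × £2,850 = £14,250. income exceeds £125,000 by £216,350, which is 109 full-or-partial £2,000 increments; reduction = 109 × £60 = £6,540, leaving £7,710.
Solar Installation Rebate: 14% of the £12,550 excess over £328,800 is £1,757; credit = £4,400 − £1,757 = £2,643.
Total: £7,710 + £2,643 = £10,353.

£10,353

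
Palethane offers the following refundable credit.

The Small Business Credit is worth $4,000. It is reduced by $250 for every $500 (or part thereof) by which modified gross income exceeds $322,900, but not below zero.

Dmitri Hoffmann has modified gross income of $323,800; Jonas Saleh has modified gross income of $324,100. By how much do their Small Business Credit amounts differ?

$250

Dmitri ($323,800): Small Business Credit: income exceeds $322,900 by $900, which is 2 full-or-partial $500 increments; reduction = 2 × $250 = $500, leaving $3,500.
Jonas ($324,100): Small Business Credit: income exceeds $322,900 by $1,200, which is 3 full-or-partial $500 increments; reduction = 3 × $250 = $750, leaving $3,250.
Difference: |$3,500 − $3,250| = $250.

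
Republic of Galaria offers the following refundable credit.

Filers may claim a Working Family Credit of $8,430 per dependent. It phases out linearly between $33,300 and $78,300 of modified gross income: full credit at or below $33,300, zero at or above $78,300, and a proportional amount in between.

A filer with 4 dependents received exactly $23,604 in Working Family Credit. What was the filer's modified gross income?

$46,800

Full credit = 4 × $8,430 = $33,720.
$23,604 is 23,604/33,720 of the full $33,720, so 10,116/33,720 of the $45,000 range has been used: income = $33,300 + $45,000 × 10,116/33,720 = $46,800.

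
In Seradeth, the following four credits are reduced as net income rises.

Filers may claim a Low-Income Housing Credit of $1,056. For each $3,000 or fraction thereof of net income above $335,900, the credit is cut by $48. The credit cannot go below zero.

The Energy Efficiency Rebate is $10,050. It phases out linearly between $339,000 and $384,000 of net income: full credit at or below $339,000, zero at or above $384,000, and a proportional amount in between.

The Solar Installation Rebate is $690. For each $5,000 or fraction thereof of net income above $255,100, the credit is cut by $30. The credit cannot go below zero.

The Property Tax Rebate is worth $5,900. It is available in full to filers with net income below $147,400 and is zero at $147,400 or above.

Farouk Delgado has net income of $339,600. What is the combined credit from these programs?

Low-Income Housing Credit: income exceeds $335,900 by $3,700, which is 2 full-or-partial $3,000 increments; reduction = 2 × $48 = $96, leaving $960.
Energy Efficiency Rebate: $339,600 is $600 into a $45,000 phase-out range, leaving 44,400/45,000 of the credit: $10,050 × 44,400/45,000 = $9,916.
Solar Installation Rebate: income exceeds $255,100 by $84,500, which is 17 full-or-partial $5,000 increments; reduction = 17 × $30 = $510, leaving $180.
Property Tax Rebate: $339,600 meets or exceeds the $147,400 cutoff, so the credit is $0.
Total: $960 + $9,916 + $180 + $0 = $11,056.

$11,056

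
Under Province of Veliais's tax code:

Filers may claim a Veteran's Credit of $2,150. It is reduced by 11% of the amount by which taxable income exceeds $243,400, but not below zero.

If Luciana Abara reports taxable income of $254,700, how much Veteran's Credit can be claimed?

Veteran's Credit: 11% of the $11,300 excess over $243,400 is $1,243; credit = $2,150 − $1,243 = $907.

$907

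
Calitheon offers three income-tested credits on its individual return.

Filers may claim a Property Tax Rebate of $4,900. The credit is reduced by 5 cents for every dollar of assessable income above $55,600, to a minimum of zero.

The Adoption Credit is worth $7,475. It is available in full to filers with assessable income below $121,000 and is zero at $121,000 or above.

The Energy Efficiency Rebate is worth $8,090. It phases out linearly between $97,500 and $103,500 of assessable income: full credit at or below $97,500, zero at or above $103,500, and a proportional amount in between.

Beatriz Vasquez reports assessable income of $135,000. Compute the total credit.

$930

Property Tax Rebate: 5% of the $79,400 excess over $55,600 is $3,970; credit = $4,900 − $3,970 = $930.
Adoption Credit: $135,000 meets or exceeds the $121,000 cutoff, so the credit is $0.
Energy Efficiency Rebate: $135,000 is at or above $103,500, so the credit is $0.
Total: $930 + $0 + $0 = $930.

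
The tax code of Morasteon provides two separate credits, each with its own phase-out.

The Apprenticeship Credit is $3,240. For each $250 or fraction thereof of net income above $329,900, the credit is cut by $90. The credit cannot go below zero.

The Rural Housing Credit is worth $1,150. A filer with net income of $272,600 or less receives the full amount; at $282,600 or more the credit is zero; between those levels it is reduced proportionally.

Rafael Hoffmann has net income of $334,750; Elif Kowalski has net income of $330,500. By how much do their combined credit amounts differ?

$1,530

Rafael ($334,750): Apprenticeship Credit: income exceeds $329,900 by $4,850, which is 20 full-or-partial $250 increments; reduction = 20 × $90 = $1,800, leaving $1,440. Rural Housing Credit: $334,750 is at or above $282,600, so the credit is $0. total $1,440 + $0 = $1,440
Elif ($330,500): Apprenticeship Credit: income exceeds $329,900 by $600, which is 3 full-or-partial $250 increments; reduction = 3 × $90 = $270, leaving $2,970. Rural Housing Credit: $330,500 is at or above $282,600, so the credit is $0. total $2,970 + $0 = $2,970
Difference: |$1,440 − $2,970| = $1,530.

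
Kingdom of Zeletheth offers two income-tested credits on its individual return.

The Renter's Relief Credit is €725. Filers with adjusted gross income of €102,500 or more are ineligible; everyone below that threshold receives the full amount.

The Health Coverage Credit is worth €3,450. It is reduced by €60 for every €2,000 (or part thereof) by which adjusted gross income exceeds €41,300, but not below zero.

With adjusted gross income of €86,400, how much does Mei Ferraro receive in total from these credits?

€2,795

Renter's Relief Credit: €86,400 is below the €102,500 cutoff, so the full €725 applies.
Health Coverage Credit: income exceeds €41,300 by €45,100, which is 23 full-or-partial €2,000 increments; reduction = 23 × €60 = €1,380, leaving €2,070.
Total: €725 + €2,070 = €2,795.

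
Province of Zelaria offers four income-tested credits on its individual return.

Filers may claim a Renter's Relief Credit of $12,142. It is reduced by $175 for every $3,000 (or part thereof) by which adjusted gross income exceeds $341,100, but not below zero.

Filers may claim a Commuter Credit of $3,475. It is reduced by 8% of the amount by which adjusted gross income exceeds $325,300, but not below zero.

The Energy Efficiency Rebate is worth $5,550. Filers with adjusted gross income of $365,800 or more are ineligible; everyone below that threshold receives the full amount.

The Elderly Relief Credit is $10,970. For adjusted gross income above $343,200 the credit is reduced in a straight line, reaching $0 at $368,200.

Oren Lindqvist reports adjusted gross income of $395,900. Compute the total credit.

$8,817

Renter's Relief Credit: income exceeds $341,100 by $54,800, which is 19 full-or-partial $3,000 increments; reduction = 19 × $175 = $3,325, leaving $8,817.
Commuter Credit: 8% of the $70,600 excess over $325,300 is $5,648 ≥ base, so the credit is $0.
Energy Efficiency Rebate: $395,900 meets or exceeds the $365,800 cutoff, so the credit is $0.
Elderly Relief Credit: $395,900 is at or above $368,200, so the credit is $0.
Total: $8,817 + $0 + $0 + $0 = $8,817.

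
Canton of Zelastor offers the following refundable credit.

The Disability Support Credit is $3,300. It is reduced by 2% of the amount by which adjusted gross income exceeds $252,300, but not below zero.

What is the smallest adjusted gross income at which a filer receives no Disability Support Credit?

$417,300

The credit falls by 2% of each dollar above $252,300, so it reaches zero when the excess is $3,300 / 2% = $165,000: income = $252,300 + $165,000 = $417,300.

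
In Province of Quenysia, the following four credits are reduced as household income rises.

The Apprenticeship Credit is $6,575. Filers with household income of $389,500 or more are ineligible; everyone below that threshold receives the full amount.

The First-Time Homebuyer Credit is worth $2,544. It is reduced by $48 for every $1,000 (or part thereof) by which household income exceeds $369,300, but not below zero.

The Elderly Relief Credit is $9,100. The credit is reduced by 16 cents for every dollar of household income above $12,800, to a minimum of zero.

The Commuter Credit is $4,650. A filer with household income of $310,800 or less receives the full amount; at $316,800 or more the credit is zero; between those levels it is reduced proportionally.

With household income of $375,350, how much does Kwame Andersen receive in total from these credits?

Apprenticeship Credit: $375,350 is below the $389,500 cutoff, so the full $6,575 applies.
First-Time Homebuyer Credit: income exceeds $369,300 by $6,050, which is 7 full-or-partial $1,000 increments; reduction = 7 × $48 = $336, leaving $2,208.
Elderly Relief Credit: 16% of the $362,550 excess over $12,800 is $58,008 ≥ base, so the credit is $0.
Commuter Credit: $375,350 is at or above $316,800, so the credit is $0.
Total: $6,575 + $2,208 + $0 + $0 = $8,783.

$8,783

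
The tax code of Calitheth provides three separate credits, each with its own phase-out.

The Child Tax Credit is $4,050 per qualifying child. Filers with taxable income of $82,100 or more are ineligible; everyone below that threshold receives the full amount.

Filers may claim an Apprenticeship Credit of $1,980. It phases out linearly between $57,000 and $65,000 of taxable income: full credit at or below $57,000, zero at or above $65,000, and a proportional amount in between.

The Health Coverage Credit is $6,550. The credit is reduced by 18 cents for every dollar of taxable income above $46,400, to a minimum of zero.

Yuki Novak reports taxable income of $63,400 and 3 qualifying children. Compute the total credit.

Child Tax Credit: base = 3 × $4,050 = $12,150. $63,400 is below the $82,100 cutoff, so the full $12,150 applies.
Apprenticeship Credit: $63,400 is $6,400 into a $8,000 phase-out range, leaving 1,600/8,000 of the credit: $1,980 × 1,600/8,000 = $396.
Health Coverage Credit: 18% of the $17,000 excess over $46,400 is $3,060; credit = $6,550 − $3,060 = $3,490.
Total: $12,150 + $396 + $3,490 = $16,036.

$16,036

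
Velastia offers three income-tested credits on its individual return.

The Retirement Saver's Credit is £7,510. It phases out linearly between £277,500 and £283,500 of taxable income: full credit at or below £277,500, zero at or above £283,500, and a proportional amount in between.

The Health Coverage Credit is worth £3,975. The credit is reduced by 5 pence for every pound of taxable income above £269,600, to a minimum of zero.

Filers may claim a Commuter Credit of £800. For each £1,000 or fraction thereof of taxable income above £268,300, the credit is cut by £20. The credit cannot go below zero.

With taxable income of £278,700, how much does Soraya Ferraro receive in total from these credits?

Retirement Saver's Credit: £278,700 is £1,200 into a £6,000 phase-out range, leaving 4,800/6,000 of the credit: £7,510 × 4,800/6,000 = £6,008.
Health Coverage Credit: 5% of the £9,100 excess over £269,600 is £455; credit = £3,975 − £455 = £3,520.
Commuter Credit: income exceeds £268,300 by £10,400, which is 11 full-or-partial £1,000 increments; reduction = 11 × £20 = £220, leaving £580.
Total: £6,008 + £3,520 + £580 = £10,108.

£10,108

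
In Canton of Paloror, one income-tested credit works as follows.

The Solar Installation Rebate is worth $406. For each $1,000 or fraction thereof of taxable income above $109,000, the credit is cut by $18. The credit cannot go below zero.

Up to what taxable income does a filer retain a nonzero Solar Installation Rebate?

After 22 increments the reduction is 22 × $18 = $396, leaving $10; one more increment wipes it out. Increment 22 ends at excess 22 × $1,000 = $22,000, so the highest qualifying income is $109,000 + $22,000 = $131,000.

$131,000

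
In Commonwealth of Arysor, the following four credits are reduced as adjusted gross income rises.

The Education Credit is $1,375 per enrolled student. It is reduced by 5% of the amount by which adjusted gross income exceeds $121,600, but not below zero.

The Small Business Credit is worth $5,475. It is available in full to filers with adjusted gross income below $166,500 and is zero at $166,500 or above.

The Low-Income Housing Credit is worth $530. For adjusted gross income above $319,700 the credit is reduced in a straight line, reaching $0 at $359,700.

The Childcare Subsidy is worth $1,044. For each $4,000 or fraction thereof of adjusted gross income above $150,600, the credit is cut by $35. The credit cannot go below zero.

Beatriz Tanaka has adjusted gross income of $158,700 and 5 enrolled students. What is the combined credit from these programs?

$11,964

Education Credit: base = 5 × $1,375 = $6,875. 5% of the $37,100 excess over $121,600 is $1,855; credit = $6,875 − $1,855 = $5,020.
Small Business Credit: $158,700 is below the $166,500 cutoff, so the full $5,475 applies.
Low-Income Housing Credit: $158,700 is at or below the $319,700 threshold, so the full $530 applies.
Childcare Subsidy: income exceeds $150,600 by $8,100, which is 3 full-or-partial $4,000 increments; reduction = 3 × $35 = $105, leaving $939.
Total: $5,020 + $5,475 + $530 + $939 = $11,964.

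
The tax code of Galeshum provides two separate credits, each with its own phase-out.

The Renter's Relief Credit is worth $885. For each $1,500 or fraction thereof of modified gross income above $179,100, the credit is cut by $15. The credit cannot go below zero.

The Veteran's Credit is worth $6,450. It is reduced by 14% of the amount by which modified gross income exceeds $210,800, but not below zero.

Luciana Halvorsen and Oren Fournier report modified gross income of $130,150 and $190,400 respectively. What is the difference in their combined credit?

Luciana ($130,150): Renter's Relief Credit: $130,150 is at or below the $179,100 threshold, so the full $885 applies. Veteran's Credit: $130,150 is at or below the $210,800 threshold, so the full $6,450 applies. total $885 + $6,450 = $7,335
Oren ($190,400): Renter's Relief Credit: income exceeds $179,100 by $11,300, which is 8 full-or-partial $1,500 increments; reduction = 8 × $15 = $120, leaving $765. Veteran's Credit: $190,400 is at or below the $210,800 threshold, so the full $6,450 applies. total $765 + $6,450 = $7,215
Difference: |$7,335 − $7,215| = $120.

$120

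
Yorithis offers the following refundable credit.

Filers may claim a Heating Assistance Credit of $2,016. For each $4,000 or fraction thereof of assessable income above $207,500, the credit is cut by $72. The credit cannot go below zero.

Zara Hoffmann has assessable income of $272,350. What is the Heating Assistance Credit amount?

Heating Assistance Credit: income exceeds $207,500 by $64,850, which is 17 full-or-partial $4,000 increments; reduction = 17 × $72 = $1,224, leaving $792.

$792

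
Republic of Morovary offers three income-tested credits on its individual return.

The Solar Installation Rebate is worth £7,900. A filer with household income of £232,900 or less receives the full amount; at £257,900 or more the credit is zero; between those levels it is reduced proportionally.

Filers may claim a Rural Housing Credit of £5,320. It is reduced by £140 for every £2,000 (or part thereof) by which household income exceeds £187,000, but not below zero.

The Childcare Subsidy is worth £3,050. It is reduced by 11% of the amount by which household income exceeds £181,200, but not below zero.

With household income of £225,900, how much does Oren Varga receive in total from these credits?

£10,420

Solar Installation Rebate: £225,900 is at or below the £232,900 threshold, so the full £7,900 applies.
Rural Housing Credit: income exceeds £187,000 by £38,900, which is 20 full-or-partial £2,000 increments; reduction = 20 × £140 = £2,800, leaving £2,520.
Childcare Subsidy: 11% of the £44,700 excess over £181,200 is £4,917 ≥ base, so the credit is £0.
Total: £7,900 + £2,520 + £0 = £10,420.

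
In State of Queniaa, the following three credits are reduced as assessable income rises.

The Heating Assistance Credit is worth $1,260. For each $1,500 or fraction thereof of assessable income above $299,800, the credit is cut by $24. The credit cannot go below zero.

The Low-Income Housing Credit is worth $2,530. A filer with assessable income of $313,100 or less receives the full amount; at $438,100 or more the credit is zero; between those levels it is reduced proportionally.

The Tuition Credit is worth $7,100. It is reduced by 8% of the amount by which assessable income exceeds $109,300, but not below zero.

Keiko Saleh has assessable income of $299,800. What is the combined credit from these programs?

$3,790

Heating Assistance Credit: $299,800 is at or below the $299,800 threshold, so the full $1,260 applies.
Low-Income Housing Credit: $299,800 is at or below the $313,100 threshold, so the full $2,530 applies.
Tuition Credit: 8% of the $190,500 excess over $109,300 is $15,240 ≥ base, so the credit is $0.
Total: $1,260 + $2,530 + $0 = $3,790.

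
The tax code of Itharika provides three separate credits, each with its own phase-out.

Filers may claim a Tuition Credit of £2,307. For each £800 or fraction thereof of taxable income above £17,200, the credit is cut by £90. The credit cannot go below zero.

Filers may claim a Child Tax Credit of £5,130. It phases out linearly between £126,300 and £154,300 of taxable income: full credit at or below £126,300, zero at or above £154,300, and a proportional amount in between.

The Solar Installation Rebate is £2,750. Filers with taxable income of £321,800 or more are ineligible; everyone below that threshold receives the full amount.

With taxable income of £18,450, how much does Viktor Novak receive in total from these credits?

£10,007

Tuition Credit: income exceeds £17,200 by £1,250, which is 2 full-or-partial £800 increments; reduction = 2 × £90 = £180, leaving £2,127.
Child Tax Credit: £18,450 is at or below the £126,300 threshold, so the full £5,130 applies.
Solar Installation Rebate: £18,450 is below the £321,800 cutoff, so the full £2,750 applies.
Total: £2,127 + £5,130 + £2,750 = £10,007.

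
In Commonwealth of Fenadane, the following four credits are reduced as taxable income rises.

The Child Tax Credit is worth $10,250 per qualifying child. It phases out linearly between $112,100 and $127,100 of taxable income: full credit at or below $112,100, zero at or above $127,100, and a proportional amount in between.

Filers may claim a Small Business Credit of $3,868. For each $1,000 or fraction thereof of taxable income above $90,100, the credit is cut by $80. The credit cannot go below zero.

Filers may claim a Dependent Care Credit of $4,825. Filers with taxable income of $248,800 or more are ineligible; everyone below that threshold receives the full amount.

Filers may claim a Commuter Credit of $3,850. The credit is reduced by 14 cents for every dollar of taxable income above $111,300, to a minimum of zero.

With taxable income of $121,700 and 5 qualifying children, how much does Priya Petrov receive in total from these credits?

Child Tax Credit: base = 5 × $10,250 = $51,250. $121,700 is $9,600 into a $15,000 phase-out range, leaving 5,400/15,000 of the credit: $51,250 × 5,400/15,000 = $18,450.
Small Business Credit: income exceeds $90,100 by $31,600, which is 32 full-or-partial $1,000 increments; reduction = 32 × $80 = $2,560, leaving $1,308.
Dependent Care Credit: $121,700 is below the $248,800 cutoff, so the full $4,825 applies.
Commuter Credit: 14% of the $10,400 excess over $111,300 is $1,456; credit = $3,850 − $1,456 = $2,394.
Total: $18,450 + $1,308 + $4,825 + $2,394 = $26,977.

$26,977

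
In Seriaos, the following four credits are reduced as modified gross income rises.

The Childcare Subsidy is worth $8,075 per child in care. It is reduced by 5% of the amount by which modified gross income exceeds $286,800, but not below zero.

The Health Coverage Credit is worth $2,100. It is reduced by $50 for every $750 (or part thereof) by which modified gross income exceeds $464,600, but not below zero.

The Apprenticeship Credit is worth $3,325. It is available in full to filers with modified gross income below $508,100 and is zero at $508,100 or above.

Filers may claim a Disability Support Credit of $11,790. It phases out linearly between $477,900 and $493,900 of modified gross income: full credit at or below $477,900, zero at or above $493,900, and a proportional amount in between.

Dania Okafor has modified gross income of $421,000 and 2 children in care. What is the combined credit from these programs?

Childcare Subsidy: base = 2 × $8,075 = $16,150. 5% of the $134,200 excess over $286,800 is $6,710; credit = $16,150 − $6,710 = $9,440.
Health Coverage Credit: $421,000 is at or below the $464,600 threshold, so the full $2,100 applies.
Apprenticeship Credit: $421,000 is below the $508,100 cutoff, so the full $3,325 applies.
Disability Support Credit: $421,000 is at or below the $477,900 threshold, so the full $11,790 applies.
Total: $9,440 + $2,100 + $3,325 + $11,790 = $26,655.

$26,655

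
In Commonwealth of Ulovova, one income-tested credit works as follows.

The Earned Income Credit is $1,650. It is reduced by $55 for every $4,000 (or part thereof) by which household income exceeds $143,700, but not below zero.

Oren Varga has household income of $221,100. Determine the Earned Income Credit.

$550

Earned Income Credit: income exceeds $143,700 by $77,400, which is 20 full-or-partial $4,000 increments; reduction = 20 × $55 = $1,100, leaving $550.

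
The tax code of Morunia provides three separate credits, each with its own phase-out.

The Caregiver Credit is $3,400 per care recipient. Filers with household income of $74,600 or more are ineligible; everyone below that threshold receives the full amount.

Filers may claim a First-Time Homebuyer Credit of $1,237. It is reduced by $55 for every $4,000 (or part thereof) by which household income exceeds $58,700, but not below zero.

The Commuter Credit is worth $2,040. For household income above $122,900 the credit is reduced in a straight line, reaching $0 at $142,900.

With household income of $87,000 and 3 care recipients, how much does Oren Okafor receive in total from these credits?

Caregiver Credit: base = 3 × $3,400 = $10,200. $87,000 meets or exceeds the $74,600 cutoff, so the credit is $0.
First-Time Homebuyer Credit: income exceeds $58,700 by $28,300, which is 8 full-or-partial $4,000 increments; reduction = 8 × $55 = $440, leaving $797.
Commuter Credit: $87,000 is at or below the $122,900 threshold, so the full $2,040 applies.
Total: $0 + $797 + $2,040 = $2,837.

$2,837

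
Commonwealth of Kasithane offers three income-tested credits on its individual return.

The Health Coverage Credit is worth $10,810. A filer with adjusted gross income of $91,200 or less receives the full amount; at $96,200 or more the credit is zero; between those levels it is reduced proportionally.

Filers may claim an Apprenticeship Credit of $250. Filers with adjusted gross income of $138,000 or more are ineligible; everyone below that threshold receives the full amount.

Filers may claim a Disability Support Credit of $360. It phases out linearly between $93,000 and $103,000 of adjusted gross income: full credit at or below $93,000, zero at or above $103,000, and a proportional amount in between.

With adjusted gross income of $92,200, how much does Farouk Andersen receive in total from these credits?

Health Coverage Credit: $92,200 is $1,000 into a $5,000 phase-out range, leaving 4,000/5,000 of the credit: $10,810 × 4,000/5,000 = $8,648.
Apprenticeship Credit: $92,200 is below the $138,000 cutoff, so the full $250 applies.
Disability Support Credit: $92,200 is at or below the $93,000 threshold, so the full $360 applies.
Total: $8,648 + $250 + $360 = $9,258.

$9,258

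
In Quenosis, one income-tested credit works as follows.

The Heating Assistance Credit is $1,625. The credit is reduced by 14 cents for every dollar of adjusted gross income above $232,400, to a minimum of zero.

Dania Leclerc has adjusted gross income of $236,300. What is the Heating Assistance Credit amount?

$1,079

Heating Assistance Credit: 14% of the $3,900 excess over $232,400 is $546; credit = $1,625 − $546 = $1,079.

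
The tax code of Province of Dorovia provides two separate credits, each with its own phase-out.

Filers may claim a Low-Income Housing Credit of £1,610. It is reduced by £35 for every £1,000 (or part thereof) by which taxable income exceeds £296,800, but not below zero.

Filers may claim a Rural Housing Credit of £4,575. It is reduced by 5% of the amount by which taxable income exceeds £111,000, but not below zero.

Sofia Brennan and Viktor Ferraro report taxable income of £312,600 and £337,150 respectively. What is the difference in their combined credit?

£875

Sofia (£312,600): Low-Income Housing Credit: income exceeds £296,800 by £15,800, which is 16 full-or-partial £1,000 increments; reduction = 16 × £35 = £560, leaving £1,050. Rural Housing Credit: 5% of the £201,600 excess over £111,000 is £10,080 ≥ base, so the credit is £0. total £1,050 + £0 = £1,050
Viktor (£337,150): Low-Income Housing Credit: income exceeds £296,800 by £40,350, which is 41 full-or-partial £1,000 increments; reduction = 41 × £35 = £1,435, leaving £175. Rural Housing Credit: 5% of the £226,150 excess over £111,000 is £11,307.50 ≥ base, so the credit is £0. total £175 + £0 = £175
Difference: |£1,050 − £175| = £875.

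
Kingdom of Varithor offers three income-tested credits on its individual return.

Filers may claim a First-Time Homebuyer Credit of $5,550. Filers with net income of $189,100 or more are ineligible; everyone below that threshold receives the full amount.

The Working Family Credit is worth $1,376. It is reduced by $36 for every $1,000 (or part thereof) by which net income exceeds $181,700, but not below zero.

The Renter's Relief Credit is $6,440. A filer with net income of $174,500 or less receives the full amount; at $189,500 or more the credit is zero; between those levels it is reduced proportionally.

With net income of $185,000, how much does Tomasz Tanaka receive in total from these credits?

$8,714

First-Time Homebuyer Credit: $185,000 is below the $189,100 cutoff, so the full $5,550 applies.
Working Family Credit: income exceeds $181,700 by $3,300, which is 4 full-or-partial $1,000 increments; reduction = 4 × $36 = $144, leaving $1,232.
Renter's Relief Credit: $185,000 is $10,500 into a $15,000 phase-out range, leaving 4,500/15,000 of the credit: $6,440 × 4,500/15,000 = $1,932.
Total: $5,550 + $1,232 + $1,932 = $8,714.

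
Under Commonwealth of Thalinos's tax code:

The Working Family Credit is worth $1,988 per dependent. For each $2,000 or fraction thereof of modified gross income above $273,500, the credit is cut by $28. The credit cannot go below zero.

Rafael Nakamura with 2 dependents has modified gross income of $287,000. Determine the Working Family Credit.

Working Family Credit: base = 2 × $1,988 = $3,976. income exceeds $273,500 by $13,500, which is 7 full-or-partial $2,000 increments; reduction = 7 × $28 = $196, leaving $3,780.

$3,780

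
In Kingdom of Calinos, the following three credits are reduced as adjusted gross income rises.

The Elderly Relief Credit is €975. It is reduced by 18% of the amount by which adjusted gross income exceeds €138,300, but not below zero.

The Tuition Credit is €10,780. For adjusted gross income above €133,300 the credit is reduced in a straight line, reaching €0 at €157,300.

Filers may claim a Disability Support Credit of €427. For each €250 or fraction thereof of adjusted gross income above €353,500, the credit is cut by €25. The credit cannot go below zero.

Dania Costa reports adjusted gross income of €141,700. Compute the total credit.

Elderly Relief Credit: 18% of the €3,400 excess over €138,300 is €612; credit = €975 − €612 = €363.
Tuition Credit: €141,700 is €8,400 into a €24,000 phase-out range, leaving 15,600/24,000 of the credit: €10,780 × 15,600/24,000 = €7,007.
Disability Support Credit: €141,700 is at or below the €353,500 threshold, so the full €427 applies.
Total: €363 + €7,007 + €427 = €7,797.

€7,797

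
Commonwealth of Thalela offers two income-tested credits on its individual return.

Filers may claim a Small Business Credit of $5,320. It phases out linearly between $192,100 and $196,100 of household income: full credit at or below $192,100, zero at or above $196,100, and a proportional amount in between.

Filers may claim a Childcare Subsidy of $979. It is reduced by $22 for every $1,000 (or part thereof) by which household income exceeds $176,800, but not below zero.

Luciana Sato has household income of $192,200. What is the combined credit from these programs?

$5,814

Small Business Credit: $192,200 is $100 into a $4,000 phase-out range, leaving 3,900/4,000 of the credit: $5,320 × 3,900/4,000 = $5,187.
Childcare Subsidy: income exceeds $176,800 by $15,400, which is 16 full-or-partial $1,000 increments; reduction = 16 × $22 = $352, leaving $627.
Total: $5,187 + $627 = $5,814.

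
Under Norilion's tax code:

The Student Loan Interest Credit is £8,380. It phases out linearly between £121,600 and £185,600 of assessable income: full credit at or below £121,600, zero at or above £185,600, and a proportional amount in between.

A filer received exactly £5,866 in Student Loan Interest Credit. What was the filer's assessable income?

£5,866 is 5,866/8,380 of the full £8,380, so 2,514/8,380 of the £64,000 range has been used: income = £121,600 + £64,000 × 2,514/8,380 = £140,800.

£140,800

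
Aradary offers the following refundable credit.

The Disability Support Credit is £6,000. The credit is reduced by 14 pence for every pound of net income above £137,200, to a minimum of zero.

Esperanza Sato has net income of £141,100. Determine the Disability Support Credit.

£5,454

Disability Support Credit: 14% of the £3,900 excess over £137,200 is £546; credit = £6,000 − £546 = £5,454.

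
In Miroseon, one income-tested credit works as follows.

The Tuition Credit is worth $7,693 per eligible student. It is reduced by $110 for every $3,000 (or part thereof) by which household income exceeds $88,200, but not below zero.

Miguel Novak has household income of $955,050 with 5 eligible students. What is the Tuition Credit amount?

Tuition Credit: base = 5 × $7,693 = $38,465. income exceeds $88,200 by $866,850, which is 289 full-or-partial $3,000 increments; reduction = 289 × $110 = $31,790, leaving $6,675.

$6,675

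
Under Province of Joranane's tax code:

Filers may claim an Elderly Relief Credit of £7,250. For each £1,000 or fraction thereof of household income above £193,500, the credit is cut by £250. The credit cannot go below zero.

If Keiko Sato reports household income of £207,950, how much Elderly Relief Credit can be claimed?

£3,500

Elderly Relief Credit: income exceeds £193,500 by £14,450, which is 15 full-or-partial £1,000 increments; reduction = 15 × £250 = £3,750, leaving £3,500.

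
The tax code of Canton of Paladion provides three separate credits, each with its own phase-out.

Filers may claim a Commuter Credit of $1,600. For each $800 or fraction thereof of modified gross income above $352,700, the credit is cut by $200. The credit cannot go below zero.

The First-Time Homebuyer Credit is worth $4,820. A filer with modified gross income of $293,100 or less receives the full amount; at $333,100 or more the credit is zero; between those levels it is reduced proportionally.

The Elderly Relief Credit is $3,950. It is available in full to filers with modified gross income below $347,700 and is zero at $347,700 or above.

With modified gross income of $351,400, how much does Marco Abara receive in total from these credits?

Commuter Credit: $351,400 is at or below the $352,700 threshold, so the full $1,600 applies.
First-Time Homebuyer Credit: $351,400 is at or above $333,100, so the credit is $0.
Elderly Relief Credit: $351,400 meets or exceeds the $347,700 cutoff, so the credit is $0.
Total: $1,600 + $0 + $0 = $1,600.

$1,600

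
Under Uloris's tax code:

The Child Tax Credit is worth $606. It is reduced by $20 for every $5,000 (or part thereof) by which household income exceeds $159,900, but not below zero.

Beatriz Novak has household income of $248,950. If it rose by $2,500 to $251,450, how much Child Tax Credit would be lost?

$20

At $248,950 — income exceeds $159,900 by $89,050, which is 18 full-or-partial $5,000 increments; reduction = 18 × $20 = $360, leaving $246.
At $251,450 — income exceeds $159,900 by $91,550, which is 19 full-or-partial $5,000 increments; reduction = 19 × $20 = $380, leaving $226.
Lost: $246 − $226 = $20.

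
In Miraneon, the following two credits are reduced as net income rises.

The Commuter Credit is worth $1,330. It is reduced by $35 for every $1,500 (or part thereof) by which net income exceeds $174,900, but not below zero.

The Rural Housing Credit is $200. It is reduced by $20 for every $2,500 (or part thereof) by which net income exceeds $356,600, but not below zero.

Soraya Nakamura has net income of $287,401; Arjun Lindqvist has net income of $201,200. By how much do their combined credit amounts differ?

$700

Soraya ($287,401): Commuter Credit: income exceeds $174,900 by $112,501 → 76 increments × $35 = $2,660 ≥ base, so the credit is $0. Rural Housing Credit: $287,401 is at or below the $356,600 threshold, so the full $200 applies. total $0 + $200 = $200
Arjun ($201,200): Commuter Credit: income exceeds $174,900 by $26,300, which is 18 full-or-partial $1,500 increments; reduction = 18 × $35 = $630, leaving $700. Rural Housing Credit: $201,200 is at or below the $356,600 threshold, so the full $200 applies. total $700 + $200 = $900
Difference: |$200 − $900| = $700.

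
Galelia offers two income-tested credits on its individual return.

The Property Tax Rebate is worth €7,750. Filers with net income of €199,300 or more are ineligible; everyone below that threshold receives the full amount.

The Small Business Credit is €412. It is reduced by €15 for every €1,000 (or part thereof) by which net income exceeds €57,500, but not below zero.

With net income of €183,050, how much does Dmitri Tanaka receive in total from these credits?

Property Tax Rebate: €183,050 is below the €199,300 cutoff, so the full €7,750 applies.
Small Business Credit: income exceeds €57,500 by €125,550 → 126 increments × €15 = €1,890 ≥ base, so the credit is €0.
Total: €7,750 + €0 = €7,750.

€7,750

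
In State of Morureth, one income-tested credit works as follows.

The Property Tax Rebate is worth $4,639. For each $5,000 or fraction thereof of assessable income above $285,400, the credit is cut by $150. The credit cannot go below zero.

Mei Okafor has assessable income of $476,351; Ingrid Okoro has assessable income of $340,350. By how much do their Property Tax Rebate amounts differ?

Mei ($476,351): Property Tax Rebate: income exceeds $285,400 by $190,951 → 39 increments × $150 = $5,850 ≥ base, so the credit is $0.
Ingrid ($340,350): Property Tax Rebate: income exceeds $285,400 by $54,950, which is 11 full-or-partial $5,000 increments; reduction = 11 × $150 = $1,650, leaving $2,989.
Difference: |$0 − $2,989| = $2,989.

$2,989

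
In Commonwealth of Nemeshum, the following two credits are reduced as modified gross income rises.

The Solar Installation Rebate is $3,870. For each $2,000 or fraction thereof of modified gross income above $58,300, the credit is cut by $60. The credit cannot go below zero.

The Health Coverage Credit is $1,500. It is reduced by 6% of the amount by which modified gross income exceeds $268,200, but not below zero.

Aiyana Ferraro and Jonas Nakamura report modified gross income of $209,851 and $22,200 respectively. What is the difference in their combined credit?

$3,870

Aiyana ($209,851): Solar Installation Rebate: income exceeds $58,300 by $151,551 → 76 increments × $60 = $4,560 ≥ base, so the credit is $0. Health Coverage Credit: $209,851 is at or below the $268,200 threshold, so the full $1,500 applies. total $0 + $1,500 = $1,500
Jonas ($22,200): Solar Installation Rebate: $22,200 is at or below the $58,300 threshold, so the full $3,870 applies. Health Coverage Credit: $22,200 is at or below the $268,200 threshold, so the full $1,500 applies. total $3,870 + $1,500 = $5,370
Difference: |$1,500 − $5,370| = $3,870.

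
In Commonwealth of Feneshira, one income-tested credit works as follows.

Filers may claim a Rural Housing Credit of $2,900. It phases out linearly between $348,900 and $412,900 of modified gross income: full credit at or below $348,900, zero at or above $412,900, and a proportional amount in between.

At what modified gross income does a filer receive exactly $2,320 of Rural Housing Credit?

$361,700

$2,320 is 2,320/2,900 of the full $2,900, so 580/2,900 of the $64,000 range has been used: income = $348,900 + $64,000 × 580/2,900 = $361,700.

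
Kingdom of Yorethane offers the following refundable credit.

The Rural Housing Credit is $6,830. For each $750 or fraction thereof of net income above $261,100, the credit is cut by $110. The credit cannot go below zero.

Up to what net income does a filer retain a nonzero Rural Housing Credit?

After 62 increments the reduction is 62 × $110 = $6,820, leaving $10; one more increment wipes it out. Increment 62 ends at excess 62 × $750 = $46,500, so the highest qualifying income is $261,100 + $46,500 = $307,600.

$307,600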